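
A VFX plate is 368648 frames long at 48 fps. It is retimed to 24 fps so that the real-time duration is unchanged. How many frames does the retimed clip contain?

Frames at target rate = 368648 × (24) / (48) = 184324.

184324 frames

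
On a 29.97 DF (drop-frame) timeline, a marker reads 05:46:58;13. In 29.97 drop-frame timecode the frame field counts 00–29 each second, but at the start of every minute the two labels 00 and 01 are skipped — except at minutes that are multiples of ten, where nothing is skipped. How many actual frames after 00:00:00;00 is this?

623929

Complete 10-minute blocks: 34, each 17982 frames → 611388.
Remaining 6 whole minutes in the current block: 1800 + 5 × 1798 = 10790 frames.
Within the current minute: 58 × 30 + 13 − 2 = 1751 (labels ;00/;01 skipped at this minute). Total = 611388 + 10790 + 1751 = 623929.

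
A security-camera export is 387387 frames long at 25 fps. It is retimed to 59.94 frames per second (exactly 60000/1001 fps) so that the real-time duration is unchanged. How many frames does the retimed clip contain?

Target frames = source frames × (target rate / source rate) = 387387 × (60000/1001)/(25) = 387387 × 2400/1001 = 928800.

928800 frames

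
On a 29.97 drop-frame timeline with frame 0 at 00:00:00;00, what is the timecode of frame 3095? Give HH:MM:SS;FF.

00:01:43;07

Each 10-minute DF block holds 10 × 60 × 30 − 9 × 2 = 17982 frames. 3095 ÷ 17982 → 0 full blocks, remainder 3095.
Within the partial block the first minute is 1800 frames and each further minute 1798, so 1 further minute boundary passed. Total skipped labels = 18 × 0 + 2 × 1 = 2.
Non-drop label index = 3095 + 2 = 3097; at 30 labels/s that is 00:01:43:07, i.e. DF 00:01:43;07.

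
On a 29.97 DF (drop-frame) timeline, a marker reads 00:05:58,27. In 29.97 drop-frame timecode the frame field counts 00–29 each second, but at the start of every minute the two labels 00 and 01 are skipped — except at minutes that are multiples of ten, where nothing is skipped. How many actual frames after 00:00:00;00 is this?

10757

Complete 10-minute blocks: 0, each 17982 frames → 0.
Remaining 5 whole minutes in the current block: 1800 + 4 × 1798 = 8992 frames.
Within the current minute: 58 × 30 + 27 − 2 = 1765 (labels ;00/;01 skipped at this minute). Total = 0 + 8992 + 1765 = 10757.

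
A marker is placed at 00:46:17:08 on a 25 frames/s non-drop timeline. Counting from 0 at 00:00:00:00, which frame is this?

69433

Total seconds to the label: (0 × 3600 + 46 × 60 + 17) = 2777.
Frame index = 2777 × 25 + 8 = 69433.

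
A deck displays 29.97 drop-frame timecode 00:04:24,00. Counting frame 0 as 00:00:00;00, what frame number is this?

Complete 10-minute blocks: 0, each 17982 frames → 0.
Remaining 4 whole minutes in the current block: 1800 + 3 × 1798 = 7194 frames.
Within the current minute: 24 × 30 + 0 − 2 = 718 (labels ;00/;01 skipped at this minute). Total = 0 + 7194 + 718 = 7912.

7912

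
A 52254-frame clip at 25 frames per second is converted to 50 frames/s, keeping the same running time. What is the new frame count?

104508 frames

Frames at target rate = 52254 × (50) / (25) = 104508.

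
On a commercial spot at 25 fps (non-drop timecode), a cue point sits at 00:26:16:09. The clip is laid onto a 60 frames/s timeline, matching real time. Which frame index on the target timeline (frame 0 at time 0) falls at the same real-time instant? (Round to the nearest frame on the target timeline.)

Source frame index: (0×3600 + 26×60 + 16) × 25 + 9 = 39409.
Real time: 39409 / (25) = 39409/25 s.
Target frame: (39409/25) × (60) = 472908/5 ≈ 94581.600 → 94582.

frame 94582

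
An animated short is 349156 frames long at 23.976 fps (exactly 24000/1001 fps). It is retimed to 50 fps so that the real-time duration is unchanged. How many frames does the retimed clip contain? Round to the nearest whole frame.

728136 frames

Frames at target rate = 349156 × (50) / (24000/1001) = 87376289/120 ≈ 728135.742.
Nearest whole frame: 728136.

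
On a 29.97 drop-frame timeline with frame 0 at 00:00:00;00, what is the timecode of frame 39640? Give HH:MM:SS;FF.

00:22:02;20

Each 10-minute DF block holds 10 × 60 × 30 − 9 × 2 = 17982 frames. 39640 ÷ 17982 → 2 full blocks, remainder 3676.
Within the partial block the first minute is 1800 frames and each further minute 1798, so 2 further minute boundaries passed. Total skipped labels = 18 × 2 + 2 × 2 = 40.
Non-drop label index = 39640 + 40 = 39680; at 30 labels/s that is 00:22:02:20, i.e. DF 00:22:02;20.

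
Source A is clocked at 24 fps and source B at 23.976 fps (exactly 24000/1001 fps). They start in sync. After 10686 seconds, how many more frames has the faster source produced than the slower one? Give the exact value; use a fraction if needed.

A emits 24 × 10686 = 256464 frames; B emits 24000/1001 × 10686 = 19728000/77.
Difference = 19728/77 frames (≈ 256.2078); B is behind A.

19728/77 frames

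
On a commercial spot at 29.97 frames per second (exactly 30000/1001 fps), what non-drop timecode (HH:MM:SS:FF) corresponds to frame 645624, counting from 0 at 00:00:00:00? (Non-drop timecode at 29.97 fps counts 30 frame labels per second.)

05:58:40:24

645624 ÷ 30 = 21520 full seconds, remainder 24 frames.
21520 s = 5 h 58 min 40 s.
Timecode: 05:58:40:24.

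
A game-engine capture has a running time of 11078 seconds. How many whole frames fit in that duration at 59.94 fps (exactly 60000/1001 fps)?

Frames = 11078 × 60000/1001 = 664680000/1001 ≈ 664015.9840.
Complete frames: 664015.

664015 frames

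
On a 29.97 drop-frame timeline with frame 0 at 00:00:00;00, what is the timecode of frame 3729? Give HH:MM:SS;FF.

Each 10-minute DF block holds 10 × 60 × 30 − 9 × 2 = 17982 frames. 3729 ÷ 17982 → 0 full blocks, remainder 3729.
Within the partial block the first minute is 1800 frames and each further minute 1798, so 2 further minute boundaries passed. Total skipped labels = 18 × 0 + 2 × 2 = 4.
Non-drop label index = 3729 + 4 = 3733; at 30 labels/s that is 00:02:04:13, i.e. DF 00:02:04;13.

00:02:04;13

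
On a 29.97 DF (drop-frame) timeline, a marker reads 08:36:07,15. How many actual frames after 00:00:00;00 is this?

928095

As if non-drop at 30 labels/s: (8 × 3600 + 36 × 60 + 7) × 30 + 15 = 929025.
Minute boundaries passed: 516; those not divisible by 10: 516 − 51 = 465; dropped labels = 2 × 465 = 930.
Actual frame index = 929025 − 930 = 928095.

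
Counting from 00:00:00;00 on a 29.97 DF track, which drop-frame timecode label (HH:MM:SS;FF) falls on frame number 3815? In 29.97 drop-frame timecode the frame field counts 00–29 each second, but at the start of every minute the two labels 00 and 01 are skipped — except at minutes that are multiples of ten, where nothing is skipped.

00:02:07;09

Ten DF minutes hold 17982 frames, so frame 3815 lies in block 0 (frames 0–17981) with 3815 frames into that block.
The block's first minute is 1800 frames and the rest 1798 each; 3815 frames reaches minute 2, so 0 × 18 + 2 × 2 = 4 labels have been skipped so far.
Adding those back, label number 3815 + 4 = 3819 at 30 labels/s is 127 s + 9 f = 0 h 2 min 7 s frame 9, i.e. 00:02:07;09.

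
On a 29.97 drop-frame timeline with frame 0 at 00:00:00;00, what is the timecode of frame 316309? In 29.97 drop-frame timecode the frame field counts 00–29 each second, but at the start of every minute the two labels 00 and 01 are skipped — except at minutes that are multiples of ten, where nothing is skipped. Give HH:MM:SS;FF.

02:55:54;05

Ten DF minutes hold 17982 frames, so frame 316309 lies in block 17 (frames 305694–323675) with 10615 frames into that block.
The block's first minute is 1800 frames and the rest 1798 each; 10615 frames reaches minute 5, so 17 × 18 + 5 × 2 = 316 labels have been skipped so far.
Adding those back, label number 316309 + 316 = 316625 at 30 labels/s is 10554 s + 5 f = 2 h 55 min 54 s frame 5, i.e. 02:55:54;05.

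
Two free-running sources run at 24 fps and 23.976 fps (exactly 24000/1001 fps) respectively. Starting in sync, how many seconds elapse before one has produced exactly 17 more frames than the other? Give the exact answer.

The gap grows by |24000/1001 − 24| = 24/1001 frames per second.
Time for a 17-frame gap: 17 ÷ (24/1001) = 17017/24 s.

17017/24 seconds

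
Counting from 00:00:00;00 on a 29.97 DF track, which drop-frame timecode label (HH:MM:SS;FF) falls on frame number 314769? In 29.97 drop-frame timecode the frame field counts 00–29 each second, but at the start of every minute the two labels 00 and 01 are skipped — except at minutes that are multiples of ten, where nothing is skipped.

02:55:02;25

Ten DF minutes hold 17982 frames, so frame 314769 lies in block 17 (frames 305694–323675) with 9075 frames into that block.
The block's first minute is 1800 frames and the rest 1798 each; 9075 frames reaches minute 5, so 17 × 18 + 5 × 2 = 316 labels have been skipped so far.
Adding those back, label number 314769 + 316 = 315085 at 30 labels/s is 10502 s + 25 f = 2 h 55 min 2 s frame 25, i.e. 02:55:02;25.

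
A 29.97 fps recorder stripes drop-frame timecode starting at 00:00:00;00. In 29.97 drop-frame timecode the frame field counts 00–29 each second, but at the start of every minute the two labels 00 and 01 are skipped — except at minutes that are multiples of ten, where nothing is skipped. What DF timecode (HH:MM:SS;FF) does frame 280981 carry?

Each 10-minute DF block holds 10 × 60 × 30 − 9 × 2 = 17982 frames. 280981 ÷ 17982 → 15 full blocks, remainder 11251.
Within the partial block the first minute is 1800 frames and each further minute 1798, so 6 further minute boundaries passed. Total skipped labels = 18 × 15 + 2 × 6 = 282.
Non-drop label index = 280981 + 282 = 281263; at 30 labels/s that is 02:36:15:13, i.e. DF 02:36:15;13.

02:36:15;13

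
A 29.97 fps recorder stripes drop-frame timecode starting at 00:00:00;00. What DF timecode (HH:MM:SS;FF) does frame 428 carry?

Each 10-minute DF block holds 10 × 60 × 30 − 9 × 2 = 17982 frames. 428 ÷ 17982 → 0 full blocks, remainder 428.
Within the partial block the first minute is 1800 frames and each further minute 1798, so 0 further minute boundaries passed. Total skipped labels = 18 × 0 + 2 × 0 = 0.
Non-drop label index = 428 + 0 = 428; at 30 labels/s that is 00:00:14:08, i.e. DF 00:00:14;08.

00:00:14;08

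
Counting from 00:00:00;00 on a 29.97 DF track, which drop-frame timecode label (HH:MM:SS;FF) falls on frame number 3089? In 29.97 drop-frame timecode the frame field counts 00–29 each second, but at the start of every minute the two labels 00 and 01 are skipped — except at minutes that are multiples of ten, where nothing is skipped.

00:01:43;01

Ten DF minutes hold 17982 frames, so frame 3089 lies in block 0 (frames 0–17981) with 3089 frames into that block.
The block's first minute is 1800 frames and the rest 1798 each; 3089 frames reaches minute 1, so 0 × 18 + 1 × 2 = 2 labels have been skipped so far.
Adding those back, label number 3089 + 2 = 3091 at 30 labels/s is 103 s + 1 f = 0 h 1 min 43 s frame 1, i.e. 00:01:43;01.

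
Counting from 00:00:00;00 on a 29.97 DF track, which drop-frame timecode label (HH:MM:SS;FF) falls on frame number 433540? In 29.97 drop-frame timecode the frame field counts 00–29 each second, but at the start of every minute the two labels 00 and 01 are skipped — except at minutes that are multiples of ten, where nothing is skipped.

04:01:05;24

Each 10-minute DF block holds 10 × 60 × 30 − 9 × 2 = 17982 frames. 433540 ÷ 17982 → 24 full blocks, remainder 1972.
Within the partial block the first minute is 1800 frames and each further minute 1798, so 1 further minute boundary passed. Total skipped labels = 18 × 24 + 2 × 1 = 434.
Non-drop label index = 433540 + 434 = 433974; at 30 labels/s that is 04:01:05:24, i.e. DF 04:01:05;24.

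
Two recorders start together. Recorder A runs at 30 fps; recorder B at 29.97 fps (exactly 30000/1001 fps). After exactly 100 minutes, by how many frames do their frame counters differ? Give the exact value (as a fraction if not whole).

100 min = 6000 s.
A emits 30 × 6000 = 180000 frames; B emits 30000/1001 × 6000 = 180000000/1001.
Difference = 180000/1001 frames (≈ 179.8202); B is behind A.

180000/1001 frames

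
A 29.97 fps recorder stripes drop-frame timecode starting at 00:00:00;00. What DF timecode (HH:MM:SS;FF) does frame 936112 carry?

08:40:34;28

Each 10-minute DF block holds 10 × 60 × 30 − 9 × 2 = 17982 frames. 936112 ÷ 17982 → 52 full blocks, remainder 1048.
Within the partial block the first minute is 1800 frames and each further minute 1798, so 0 further minute boundaries passed. Total skipped labels = 18 × 52 + 2 × 0 = 936.
Non-drop label index = 936112 + 936 = 937048; at 30 labels/s that is 08:40:34:28, i.e. DF 08:40:34;28.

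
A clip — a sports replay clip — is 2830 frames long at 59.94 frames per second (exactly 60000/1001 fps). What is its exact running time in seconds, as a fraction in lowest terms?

283283/6000 seconds

Running time = 2830 ÷ (60000/1001) = 2830 × 1001/60000 = 283283/6000 s.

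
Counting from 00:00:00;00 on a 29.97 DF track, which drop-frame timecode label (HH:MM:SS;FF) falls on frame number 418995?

03:53:00;15

Ten DF minutes hold 17982 frames, so frame 418995 lies in block 23 (frames 413586–431567) with 5409 frames into that block.
The block's first minute is 1800 frames and the rest 1798 each; 5409 frames reaches minute 3, so 23 × 18 + 3 × 2 = 420 labels have been skipped so far.
Adding those back, label number 418995 + 420 = 419415 at 30 labels/s is 13980 s + 15 f = 3 h 53 min 0 s frame 15, i.e. 03:53:00;15.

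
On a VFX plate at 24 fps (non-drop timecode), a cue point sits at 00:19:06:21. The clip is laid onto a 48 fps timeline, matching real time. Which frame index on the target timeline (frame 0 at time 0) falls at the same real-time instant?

Source frame index: (0×3600 + 19×60 + 6) × 24 + 21 = 27525.
Real time: 27525 / (24) = 9175/8 s.
Target frame: (9175/8) × (48) = 55050.

frame 55050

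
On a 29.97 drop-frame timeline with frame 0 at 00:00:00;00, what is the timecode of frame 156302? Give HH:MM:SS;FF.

Each 10-minute DF block holds 10 × 60 × 30 − 9 × 2 = 17982 frames. 156302 ÷ 17982 → 8 full blocks, remainder 12446.
Within the partial block the first minute is 1800 frames and each further minute 1798, so 6 further minute boundaries passed. Total skipped labels = 18 × 8 + 2 × 6 = 156.
Non-drop label index = 156302 + 156 = 156458; at 30 labels/s that is 01:26:55:08, i.e. DF 01:26:55;08.

01:26:55;08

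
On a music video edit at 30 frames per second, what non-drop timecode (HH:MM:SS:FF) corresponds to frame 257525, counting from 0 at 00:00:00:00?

02:23:04:05

257525 ÷ 30 = 8584 full seconds, remainder 5 frames.
8584 s = 2 h 23 min 4 s.
Timecode: 02:23:04:05.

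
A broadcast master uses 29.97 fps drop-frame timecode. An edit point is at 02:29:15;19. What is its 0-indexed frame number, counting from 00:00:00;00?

As if non-drop at 30 labels/s: (2 × 3600 + 29 × 60 + 15) × 30 + 19 = 268669.
Minute boundaries passed: 149; those not divisible by 10: 149 − 14 = 135; dropped labels = 2 × 135 = 270.
Actual frame index = 268669 − 270 = 268399.

268399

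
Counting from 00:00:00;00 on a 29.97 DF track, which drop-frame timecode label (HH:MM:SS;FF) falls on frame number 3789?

Ten DF minutes hold 17982 frames, so frame 3789 lies in block 0 (frames 0–17981) with 3789 frames into that block.
The block's first minute is 1800 frames and the rest 1798 each; 3789 frames reaches minute 2, so 0 × 18 + 2 × 2 = 4 labels have been skipped so far.
Adding those back, label number 3789 + 4 = 3793 at 30 labels/s is 126 s + 13 f = 0 h 2 min 6 s frame 13, i.e. 00:02:06;13.

00:02:06;13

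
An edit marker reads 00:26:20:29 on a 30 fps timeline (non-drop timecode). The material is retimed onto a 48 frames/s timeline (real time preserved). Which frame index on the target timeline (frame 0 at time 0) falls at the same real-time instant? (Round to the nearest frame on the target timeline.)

Source frame index: (0×3600 + 26×60 + 20) × 30 + 29 = 47429.
Real time: 47429 / (30) = 47429/30 s.
Target frame: (47429/30) × (48) = 379432/5 ≈ 75886.400 → 75886.

frame 75886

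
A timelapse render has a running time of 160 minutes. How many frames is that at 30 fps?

160 min = 9600 s.
Frames = 9600 × 30 = 288000.

288000 frames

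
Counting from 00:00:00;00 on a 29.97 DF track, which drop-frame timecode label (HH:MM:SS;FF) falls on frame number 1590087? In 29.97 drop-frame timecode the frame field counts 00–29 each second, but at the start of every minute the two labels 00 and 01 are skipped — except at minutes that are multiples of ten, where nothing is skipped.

Ten DF minutes hold 17982 frames, so frame 1590087 lies in block 88 (frames 1582416–1600397) with 7671 frames into that block.
The block's first minute is 1800 frames and the rest 1798 each; 7671 frames reaches minute 4, so 88 × 18 + 4 × 2 = 1592 labels have been skipped so far.
Adding those back, label number 1590087 + 1592 = 1591679 at 30 labels/s is 53055 s + 29 f = 14 h 44 min 15 s frame 29, i.e. 14:44:15;29.

14:44:15;29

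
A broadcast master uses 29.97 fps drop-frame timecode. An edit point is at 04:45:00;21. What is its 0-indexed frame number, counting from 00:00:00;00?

512507

As if non-drop at 30 labels/s: (4 × 3600 + 45 × 60 + 0) × 30 + 21 = 513021.
Minute boundaries passed: 285; those not divisible by 10: 285 − 28 = 257; dropped labels = 2 × 257 = 514.
Actual frame index = 513021 − 514 = 512507.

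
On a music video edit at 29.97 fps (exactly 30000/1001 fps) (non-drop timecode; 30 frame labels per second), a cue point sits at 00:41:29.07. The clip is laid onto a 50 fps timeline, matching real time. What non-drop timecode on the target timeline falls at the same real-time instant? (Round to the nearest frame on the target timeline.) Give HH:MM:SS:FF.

Source frame index: (0×3600 + 41×60 + 29) × 30 + 7 = 74677.
Real time: 74677 / (30000/1001) = 74751677/30000 s.
Target frame: (74751677/30000) × (50) = 74751677/600 ≈ 124586.128 → 124586.
At 50 labels/s: frame 124586 → 00:41:31:36.

00:41:31:36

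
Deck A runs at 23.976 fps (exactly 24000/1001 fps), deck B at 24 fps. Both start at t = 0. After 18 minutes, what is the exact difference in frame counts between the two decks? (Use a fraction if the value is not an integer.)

18 min = 1080 s.
A emits 24000/1001 × 1080 = 25920000/1001 frames; B emits 24 × 1080 = 25920.
Difference = 25920/1001 frames (≈ 25.8941); B is ahead of A.

25920/1001 frames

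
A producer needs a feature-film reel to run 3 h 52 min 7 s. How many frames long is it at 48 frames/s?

3 h 52 min 7 s = 13927 s.
Frames = 13927 × 48 = 668496.

668496 frames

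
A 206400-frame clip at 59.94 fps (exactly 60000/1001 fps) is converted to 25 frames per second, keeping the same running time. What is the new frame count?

Target frames = source frames × (target rate / source rate) = 206400 × (25)/(60000/1001) = 206400 × 1001/2400 = 86086.

86086 frames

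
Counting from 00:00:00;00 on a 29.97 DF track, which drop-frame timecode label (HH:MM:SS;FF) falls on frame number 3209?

Each 10-minute DF block holds 10 × 60 × 30 − 9 × 2 = 17982 frames. 3209 ÷ 17982 → 0 full blocks, remainder 3209.
Within the partial block the first minute is 1800 frames and each further minute 1798, so 1 further minute boundary passed. Total skipped labels = 18 × 0 + 2 × 1 = 2.
Non-drop label index = 3209 + 2 = 3211; at 30 labels/s that is 00:01:47:01, i.e. DF 00:01:47;01.

00:01:47;01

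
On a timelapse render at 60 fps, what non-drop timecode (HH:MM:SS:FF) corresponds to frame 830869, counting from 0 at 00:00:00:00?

03:50:47:49

830869 ÷ 60 = 13847 full seconds, remainder 49 frames.
13847 s = 3 h 50 min 47 s.
Timecode: 03:50:47:49.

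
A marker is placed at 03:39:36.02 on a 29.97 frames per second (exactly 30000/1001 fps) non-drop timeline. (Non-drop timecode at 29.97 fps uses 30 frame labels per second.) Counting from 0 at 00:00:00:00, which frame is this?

frame 395282

Total seconds to the label: (3 × 3600 + 39 × 60 + 36) = 13176.
Frame index = 13176 × 30 + 2 = 395282.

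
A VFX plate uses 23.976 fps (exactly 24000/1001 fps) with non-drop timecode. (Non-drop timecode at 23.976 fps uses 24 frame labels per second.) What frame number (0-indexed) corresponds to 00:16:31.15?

23799

Total seconds to the label: (0 × 3600 + 16 × 60 + 31) = 991.
Frame index = 991 × 24 + 15 = 23799.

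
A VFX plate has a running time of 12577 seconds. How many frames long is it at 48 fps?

Frames = 12577 × 48 = 603696.

603696 frames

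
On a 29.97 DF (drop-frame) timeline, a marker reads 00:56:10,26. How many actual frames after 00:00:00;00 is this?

101024

Complete 10-minute blocks: 5, each 17982 frames → 89910.
Remaining 6 whole minutes in the current block: 1800 + 5 × 1798 = 10790 frames.
Within the current minute: 10 × 30 + 26 − 2 = 324 (labels ;00/;01 skipped at this minute). Total = 89910 + 10790 + 324 = 101024.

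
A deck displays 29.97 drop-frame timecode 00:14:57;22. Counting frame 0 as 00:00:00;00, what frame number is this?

As if non-drop at 30 labels/s: (0 × 3600 + 14 × 60 + 57) × 30 + 22 = 26932.
Minute boundaries passed: 14; those not divisible by 10: 14 − 1 = 13; dropped labels = 2 × 13 = 26.
Actual frame index = 26932 − 26 = 26906.

26906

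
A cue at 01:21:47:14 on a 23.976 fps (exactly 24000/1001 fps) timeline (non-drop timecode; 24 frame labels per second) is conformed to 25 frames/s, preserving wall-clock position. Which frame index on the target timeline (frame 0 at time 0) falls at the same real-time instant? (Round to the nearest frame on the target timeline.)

Source frame index: (1×3600 + 21×60 + 47) × 24 + 14 = 117782.
Real time: 117782 / (24000/1001) = 58949891/12000 s.
Target frame: (58949891/12000) × (25) = 58949891/480 ≈ 122812.273 → 122812.

frame 122812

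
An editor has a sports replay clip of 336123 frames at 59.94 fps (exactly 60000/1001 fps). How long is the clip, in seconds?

5607.65205 seconds

Running time = 336123 / (60000/1001) = 5607.65205 s.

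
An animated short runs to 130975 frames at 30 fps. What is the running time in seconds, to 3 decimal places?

4365.833 seconds

Running time = 130975 × 1/30 = 26195/6 s ≈ 4365.833 s.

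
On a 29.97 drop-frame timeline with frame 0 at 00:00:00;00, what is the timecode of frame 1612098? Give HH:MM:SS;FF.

Ten DF minutes hold 17982 frames, so frame 1612098 lies in block 89 (frames 1600398–1618379) with 11700 frames into that block.
The block's first minute is 1800 frames and the rest 1798 each; 11700 frames reaches minute 6, so 89 × 18 + 6 × 2 = 1614 labels have been skipped so far.
Adding those back, label number 1612098 + 1614 = 1613712 at 30 labels/s is 53790 s + 12 f = 14 h 56 min 30 s frame 12, i.e. 14:56:30;12.

14:56:30;12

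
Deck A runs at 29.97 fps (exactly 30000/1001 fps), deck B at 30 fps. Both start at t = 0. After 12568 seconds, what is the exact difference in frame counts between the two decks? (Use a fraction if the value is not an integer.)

A emits 30000/1001 × 12568 = 377040000/1001 frames; B emits 30 × 12568 = 377040.
Difference = 377040/1001 frames (≈ 376.6633); B is ahead of A.

377040/1001 frames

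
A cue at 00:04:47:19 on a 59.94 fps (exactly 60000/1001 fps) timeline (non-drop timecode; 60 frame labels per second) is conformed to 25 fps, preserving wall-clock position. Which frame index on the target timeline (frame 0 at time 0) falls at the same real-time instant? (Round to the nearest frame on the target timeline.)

Source frame index: (0×3600 + 4×60 + 47) × 60 + 19 = 17239.
Real time: 17239 / (60000/1001) = 17256239/60000 s.
Target frame: (17256239/60000) × (25) = 17256239/2400 ≈ 7190.100 → 7190.

frame 7190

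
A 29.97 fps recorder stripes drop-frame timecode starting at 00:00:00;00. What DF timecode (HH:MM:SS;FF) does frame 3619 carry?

Each 10-minute DF block holds 10 × 60 × 30 − 9 × 2 = 17982 frames. 3619 ÷ 17982 → 0 full blocks, remainder 3619.
Within the partial block the first minute is 1800 frames and each further minute 1798, so 2 further minute boundaries passed. Total skipped labels = 18 × 0 + 2 × 2 = 4.
Non-drop label index = 3619 + 4 = 3623; at 30 labels/s that is 00:02:00:23, i.e. DF 00:02:00;23.

00:02:00;23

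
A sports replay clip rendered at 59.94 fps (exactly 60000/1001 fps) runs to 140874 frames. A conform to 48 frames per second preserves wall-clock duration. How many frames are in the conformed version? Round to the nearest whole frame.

Frames at target rate = 140874 × (48) / (60000/1001) = 70507437/625 ≈ 112811.899.
Nearest whole frame: 112812.

112812 frames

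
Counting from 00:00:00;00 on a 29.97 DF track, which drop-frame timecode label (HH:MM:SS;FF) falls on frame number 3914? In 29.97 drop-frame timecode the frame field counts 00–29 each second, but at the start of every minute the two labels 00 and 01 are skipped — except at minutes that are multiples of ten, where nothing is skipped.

Each 10-minute DF block holds 10 × 60 × 30 − 9 × 2 = 17982 frames. 3914 ÷ 17982 → 0 full blocks, remainder 3914.
Within the partial block the first minute is 1800 frames and each further minute 1798, so 2 further minute boundaries passed. Total skipped labels = 18 × 0 + 2 × 2 = 4.
Non-drop label index = 3914 + 4 = 3918; at 30 labels/s that is 00:02:10:18, i.e. DF 00:02:10;18.

00:02:10;18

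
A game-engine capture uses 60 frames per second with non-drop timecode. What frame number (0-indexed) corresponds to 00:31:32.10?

Total seconds to the label: (0 × 3600 + 31 × 60 + 32) = 1892.
Frame index = 1892 × 60 + 10 = 113530.

frame 113530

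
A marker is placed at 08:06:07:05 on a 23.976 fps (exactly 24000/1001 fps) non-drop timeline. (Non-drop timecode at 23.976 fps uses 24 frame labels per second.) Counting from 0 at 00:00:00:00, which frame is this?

700013

Total seconds to the label: (8 × 3600 + 6 × 60 + 7) = 29167.
Frame index = 29167 × 24 + 5 = 700013.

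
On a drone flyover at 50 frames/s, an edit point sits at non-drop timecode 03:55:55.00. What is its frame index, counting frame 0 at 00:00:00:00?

Total seconds to the label: (3 × 3600 + 55 × 60 + 55) = 14155.
Frame index = 14155 × 50 + 0 = 707750.

707750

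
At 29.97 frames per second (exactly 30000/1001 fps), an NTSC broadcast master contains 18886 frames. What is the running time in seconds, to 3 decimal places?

630.163 seconds

Running time = 18886 × 1001/30000 = 9452443/15000 s ≈ 630.163 s.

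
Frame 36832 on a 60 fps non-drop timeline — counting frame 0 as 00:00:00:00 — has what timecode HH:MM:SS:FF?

36832 ÷ 60 = 613 full seconds, remainder 52 frames.
613 s = 0 h 10 min 13 s.
Timecode: 00:10:13:52.

00:10:13:52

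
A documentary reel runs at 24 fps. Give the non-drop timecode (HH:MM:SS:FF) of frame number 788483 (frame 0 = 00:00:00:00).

09:07:33:11

788483 ÷ 24 = 32853 full seconds, remainder 11 frames.
32853 s = 9 h 7 min 33 s.
Timecode: 09:07:33:11.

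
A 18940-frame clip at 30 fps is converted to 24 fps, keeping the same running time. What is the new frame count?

Target frames = source frames × (target rate / source rate) = 18940 × (24)/(30) = 18940 × 4/5 = 15152.

15152 frames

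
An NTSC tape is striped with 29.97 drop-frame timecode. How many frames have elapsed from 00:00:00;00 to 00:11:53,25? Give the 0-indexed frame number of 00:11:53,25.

As if non-drop at 30 labels/s: (0 × 3600 + 11 × 60 + 53) × 30 + 25 = 21415.
Minute boundaries passed: 11; those not divisible by 10: 11 − 1 = 10; dropped labels = 2 × 10 = 20.
Actual frame index = 21415 − 20 = 21395.

21395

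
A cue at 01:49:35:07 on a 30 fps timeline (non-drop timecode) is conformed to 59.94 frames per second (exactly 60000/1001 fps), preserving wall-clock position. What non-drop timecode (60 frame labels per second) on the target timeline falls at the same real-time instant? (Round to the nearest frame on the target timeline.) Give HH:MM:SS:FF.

01:49:28:40

Source frame index: (1×3600 + 49×60 + 35) × 30 + 7 = 197257.
Real time: 197257 / (30) = 197257/30 s.
Target frame: (197257/30) × (60000/1001) = 394514000/1001 ≈ 394119.880 → 394120.
At 60 labels/s: frame 394120 → 01:49:28:40.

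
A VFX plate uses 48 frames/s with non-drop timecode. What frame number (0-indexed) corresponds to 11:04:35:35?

1914035

Total seconds to the label: (11 × 3600 + 4 × 60 + 35) = 39875.
Frame index = 39875 × 48 + 35 = 1914035.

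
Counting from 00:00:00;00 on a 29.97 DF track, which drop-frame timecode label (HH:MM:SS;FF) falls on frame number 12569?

00:06:59;11

Each 10-minute DF block holds 10 × 60 × 30 − 9 × 2 = 17982 frames. 12569 ÷ 17982 → 0 full blocks, remainder 12569.
Within the partial block the first minute is 1800 frames and each further minute 1798, so 6 further minute boundaries passed. Total skipped labels = 18 × 0 + 2 × 6 = 12.
Non-drop label index = 12569 + 12 = 12581; at 30 labels/s that is 00:06:59:11, i.e. DF 00:06:59;11.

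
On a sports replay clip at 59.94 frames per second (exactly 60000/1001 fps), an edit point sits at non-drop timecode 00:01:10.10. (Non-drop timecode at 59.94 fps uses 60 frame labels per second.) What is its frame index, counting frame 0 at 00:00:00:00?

Total seconds to the label: (0 × 3600 + 1 × 60 + 10) = 70.
Frame index = 70 × 60 + 10 = 4210.

4210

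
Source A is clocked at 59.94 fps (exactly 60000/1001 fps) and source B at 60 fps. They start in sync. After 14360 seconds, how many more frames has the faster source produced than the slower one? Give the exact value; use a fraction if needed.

A emits 60000/1001 × 14360 = 861600000/1001 frames; B emits 60 × 14360 = 861600.
Difference = 861600/1001 frames (≈ 860.7393); B is ahead of A.

861600/1001 frames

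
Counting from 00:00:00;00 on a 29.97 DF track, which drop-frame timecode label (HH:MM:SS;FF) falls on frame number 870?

00:00:29;00

Each 10-minute DF block holds 10 × 60 × 30 − 9 × 2 = 17982 frames. 870 ÷ 17982 → 0 full blocks, remainder 870.
Within the partial block the first minute is 1800 frames and each further minute 1798, so 0 further minute boundaries passed. Total skipped labels = 18 × 0 + 2 × 0 = 0.
Non-drop label index = 870 + 0 = 870; at 30 labels/s that is 00:00:29:00, i.e. DF 00:00:29;00.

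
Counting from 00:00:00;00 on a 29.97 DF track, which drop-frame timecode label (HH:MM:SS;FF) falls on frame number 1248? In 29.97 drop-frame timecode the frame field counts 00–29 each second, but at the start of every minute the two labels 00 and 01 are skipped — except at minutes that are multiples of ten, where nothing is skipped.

00:00:41;18

Each 10-minute DF block holds 10 × 60 × 30 − 9 × 2 = 17982 frames. 1248 ÷ 17982 → 0 full blocks, remainder 1248.
Within the partial block the first minute is 1800 frames and each further minute 1798, so 0 further minute boundaries passed. Total skipped labels = 18 × 0 + 2 × 0 = 0.
Non-drop label index = 1248 + 0 = 1248; at 30 labels/s that is 00:00:41:18, i.e. DF 00:00:41;18.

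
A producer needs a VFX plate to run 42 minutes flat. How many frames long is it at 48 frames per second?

120960 frames

42 min = 2520 s.
Frames = 2520 × 48 = 120960.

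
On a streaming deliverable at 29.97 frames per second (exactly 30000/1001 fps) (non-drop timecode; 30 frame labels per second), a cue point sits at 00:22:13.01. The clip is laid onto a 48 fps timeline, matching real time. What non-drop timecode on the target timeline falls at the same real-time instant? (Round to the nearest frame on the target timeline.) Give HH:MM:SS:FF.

00:22:14:18

Source frame index: (0×3600 + 22×60 + 13) × 30 + 1 = 39991.
Real time: 39991 / (30000/1001) = 40030991/30000 s.
Target frame: (40030991/30000) × (48) = 40030991/625 ≈ 64049.586 → 64050.
At 48 labels/s: frame 64050 → 00:22:14:18.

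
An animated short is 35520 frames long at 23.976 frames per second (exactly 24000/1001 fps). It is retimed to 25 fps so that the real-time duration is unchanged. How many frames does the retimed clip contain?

37037 frames

Target frames = source frames × (target rate / source rate) = 35520 × (25)/(24000/1001) = 35520 × 1001/960 = 37037.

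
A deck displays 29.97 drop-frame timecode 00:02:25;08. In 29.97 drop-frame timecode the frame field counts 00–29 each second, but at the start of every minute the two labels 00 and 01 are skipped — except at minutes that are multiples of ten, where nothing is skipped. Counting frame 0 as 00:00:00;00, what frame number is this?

As if non-drop at 30 labels/s: (0 × 3600 + 2 × 60 + 25) × 30 + 8 = 4358.
Minute boundaries passed: 2; those not divisible by 10: 2 − 0 = 2; dropped labels = 2 × 2 = 4.
Actual frame index = 4358 − 4 = 4354.

4354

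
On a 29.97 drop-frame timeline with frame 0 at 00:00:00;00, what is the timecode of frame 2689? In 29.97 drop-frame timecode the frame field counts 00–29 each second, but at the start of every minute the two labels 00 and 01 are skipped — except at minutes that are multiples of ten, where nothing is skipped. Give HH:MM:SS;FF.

Ten DF minutes hold 17982 frames, so frame 2689 lies in block 0 (frames 0–17981) with 2689 frames into that block.
The block's first minute is 1800 frames and the rest 1798 each; 2689 frames reaches minute 1, so 0 × 18 + 1 × 2 = 2 labels have been skipped so far.
Adding those back, label number 2689 + 2 = 2691 at 30 labels/s is 89 s + 21 f = 0 h 1 min 29 s frame 21, i.e. 00:01:29;21.

00:01:29;21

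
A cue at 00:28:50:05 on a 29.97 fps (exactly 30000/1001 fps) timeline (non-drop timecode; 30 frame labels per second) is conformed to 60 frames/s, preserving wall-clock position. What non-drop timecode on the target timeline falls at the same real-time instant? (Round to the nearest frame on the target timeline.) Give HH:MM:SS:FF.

Source frame index: (0×3600 + 28×60 + 50) × 30 + 5 = 51905.
Real time: 51905 / (30000/1001) = 10391381/6000 s.
Target frame: (10391381/6000) × (60) = 10391381/100 ≈ 103913.810 → 103914.
At 60 labels/s: frame 103914 → 00:28:51:54.

00:28:51:54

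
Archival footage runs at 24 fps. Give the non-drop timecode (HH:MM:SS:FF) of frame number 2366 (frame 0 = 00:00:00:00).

00:01:38:14

2366 ÷ 24 = 98 full seconds, remainder 14 frames.
98 s = 0 h 1 min 38 s.
Timecode: 00:01:38:14.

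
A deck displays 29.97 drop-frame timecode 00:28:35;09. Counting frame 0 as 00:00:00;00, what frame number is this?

51407

Complete 10-minute blocks: 2, each 17982 frames → 35964.
Remaining 8 whole minutes in the current block: 1800 + 7 × 1798 = 14386 frames.
Within the current minute: 35 × 30 + 9 − 2 = 1057 (labels ;00/;01 skipped at this minute). Total = 35964 + 14386 + 1057 = 51407.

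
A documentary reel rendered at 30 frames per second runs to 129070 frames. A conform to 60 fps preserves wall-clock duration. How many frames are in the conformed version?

Frames at target rate = 129070 × (60) / (30) = 258140.

258140 frames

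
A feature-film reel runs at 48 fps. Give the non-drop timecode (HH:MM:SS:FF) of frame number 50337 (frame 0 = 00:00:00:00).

00:17:28:33

50337 ÷ 48 = 1048 full seconds, remainder 33 frames.
1048 s = 0 h 17 min 28 s.
Timecode: 00:17:28:33.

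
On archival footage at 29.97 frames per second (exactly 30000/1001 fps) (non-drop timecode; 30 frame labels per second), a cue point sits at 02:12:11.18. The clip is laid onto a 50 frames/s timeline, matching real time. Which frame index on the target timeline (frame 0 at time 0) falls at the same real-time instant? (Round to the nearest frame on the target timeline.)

frame 396977

Source frame index: (2×3600 + 12×60 + 11) × 30 + 18 = 237948.
Real time: 237948 / (30000/1001) = 19848829/2500 s.
Target frame: (19848829/2500) × (50) = 19848829/50 ≈ 396976.580 → 396977.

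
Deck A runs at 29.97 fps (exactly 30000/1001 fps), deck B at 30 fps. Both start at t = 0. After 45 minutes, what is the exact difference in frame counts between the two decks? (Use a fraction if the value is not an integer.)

45 min = 2700 s.
A emits 30000/1001 × 2700 = 81000000/1001 frames; B emits 30 × 2700 = 81000.
Difference = 81000/1001 frames (≈ 80.9191); B is ahead of A.

81000/1001 frames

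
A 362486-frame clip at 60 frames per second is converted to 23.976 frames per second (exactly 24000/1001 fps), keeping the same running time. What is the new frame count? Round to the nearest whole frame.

144850 frames

Frames at target rate = 362486 × (24000/1001) / (60) = 144994400/1001 ≈ 144849.550.
Nearest whole frame: 144850.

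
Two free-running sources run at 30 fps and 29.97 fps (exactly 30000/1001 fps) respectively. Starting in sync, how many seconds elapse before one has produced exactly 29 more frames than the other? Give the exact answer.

29029/30 seconds

The gap grows by |30000/1001 − 30| = 30/1001 frames per second.
Time for a 29-frame gap: 29 ÷ (30/1001) = 29029/30 s.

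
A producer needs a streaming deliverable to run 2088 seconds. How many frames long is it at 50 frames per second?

104400 frames

Frames = 2088 × 50 = 104400.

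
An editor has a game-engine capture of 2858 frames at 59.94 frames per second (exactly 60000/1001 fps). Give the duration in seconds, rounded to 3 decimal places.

47.681 seconds

Running time = 2858 × 1001/60000 = 1430429/30000 s ≈ 47.681 s.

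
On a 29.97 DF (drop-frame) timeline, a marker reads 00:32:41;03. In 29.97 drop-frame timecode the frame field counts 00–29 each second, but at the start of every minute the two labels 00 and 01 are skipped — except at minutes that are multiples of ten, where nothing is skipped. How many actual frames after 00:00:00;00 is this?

Complete 10-minute blocks: 3, each 17982 frames → 53946.
Remaining 2 whole minutes in the current block: 1800 + 1 × 1798 = 3598 frames.
Within the current minute: 41 × 30 + 3 − 2 = 1231 (labels ;00/;01 skipped at this minute). Total = 53946 + 3598 + 1231 = 58775.

58775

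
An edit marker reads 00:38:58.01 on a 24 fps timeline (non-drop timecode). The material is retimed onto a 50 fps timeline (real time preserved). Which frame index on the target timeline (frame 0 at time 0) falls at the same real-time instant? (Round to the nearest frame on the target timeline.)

frame 116902

Source frame index: (0×3600 + 38×60 + 58) × 24 + 1 = 56113.
Real time: 56113 / (24) = 56113/24 s.
Target frame: (56113/24) × (50) = 1402825/12 ≈ 116902.083 → 116902.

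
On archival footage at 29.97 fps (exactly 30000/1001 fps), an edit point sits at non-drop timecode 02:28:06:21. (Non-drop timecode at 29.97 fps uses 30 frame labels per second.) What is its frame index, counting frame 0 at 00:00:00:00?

Total seconds to the label: (2 × 3600 + 28 × 60 + 6) = 8886.
Frame index = 8886 × 30 + 21 = 266601.

266601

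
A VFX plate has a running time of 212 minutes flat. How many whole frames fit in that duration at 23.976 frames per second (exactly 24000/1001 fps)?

212 min = 12720 s.
Frames = 12720 × 24000/1001 = 305280000/1001 ≈ 304975.0250.
Complete frames: 304975.

304975 frames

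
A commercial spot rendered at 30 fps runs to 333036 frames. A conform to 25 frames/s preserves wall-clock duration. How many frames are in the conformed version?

Target frames = source frames × (target rate / source rate) = 333036 × (25)/(30) = 333036 × 5/6 = 277530.

277530 frames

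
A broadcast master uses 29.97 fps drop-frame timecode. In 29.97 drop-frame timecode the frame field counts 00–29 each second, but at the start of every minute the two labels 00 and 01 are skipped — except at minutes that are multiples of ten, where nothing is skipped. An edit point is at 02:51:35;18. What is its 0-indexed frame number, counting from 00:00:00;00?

Complete 10-minute blocks: 17, each 17982 frames → 305694.
Remaining 1 whole minute in the current block: 1800 + 0 × 1798 = 1800 frames.
Within the current minute: 35 × 30 + 18 − 2 = 1066 (labels ;00/;01 skipped at this minute). Total = 305694 + 1800 + 1066 = 308560.

308560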